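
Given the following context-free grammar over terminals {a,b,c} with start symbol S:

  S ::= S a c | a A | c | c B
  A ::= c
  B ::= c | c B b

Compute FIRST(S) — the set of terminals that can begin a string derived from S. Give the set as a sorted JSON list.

FIRST sets, iterate to fixpoint:
round 1:
  A via A→c: +{c}
  B via B→c: +{c}
  S via S→a A: +{a}
  S via S→c: +{c}
  FIRST[S]={a,c}  FIRST[A]={c}  FIRST[B]={c}
round 2: done
  FIRST[S]={a,c}  FIRST[A]={c}  FIRST[B]={c}

FIRST(S) = ["a", "c"]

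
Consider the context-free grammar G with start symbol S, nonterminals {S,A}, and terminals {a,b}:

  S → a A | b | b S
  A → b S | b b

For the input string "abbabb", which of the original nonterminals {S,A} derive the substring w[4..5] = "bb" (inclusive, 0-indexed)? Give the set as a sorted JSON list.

CNF form of G:
  S -> T0 S | T1 A | b
  A -> T0 S | T0 T0
  T0 -> b
  T1 -> a

Fill CYK table bottom-up — only the sub-triangle for w[4..5]:
  cell(4,4) b: {S,T0}  orig:{S}
  cell(5,5) b: {S,T0}  orig:{S}
  cell(4,5) bb: {A,S}

Original NTs in T[4,5] deriving "bb": ["A", "S"]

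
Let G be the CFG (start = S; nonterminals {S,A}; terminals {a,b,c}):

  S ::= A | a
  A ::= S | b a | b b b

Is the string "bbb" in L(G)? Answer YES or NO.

Convert to CNF:
  S -> T0 T1 | T0 X3 | a
  A -> T0 T1 | T0 X2 | a
  T0 -> b
  T1 -> a
  X2 -> T0 T0
  X3 -> T0 T0

CYK fill:
  cell(0,0) b: {T0}  orig:{}
  cell(1,1) b: {T0}  orig:{}
  cell(2,2) b: {T0}  orig:{}
  cell(0,1) bb: {X2,X3}  orig:{}
  cell(1,2) bb: {X2,X3}  orig:{}
  cell(0,2) bbb: {A,S}

S ∈ T[0,2] ⇒ YES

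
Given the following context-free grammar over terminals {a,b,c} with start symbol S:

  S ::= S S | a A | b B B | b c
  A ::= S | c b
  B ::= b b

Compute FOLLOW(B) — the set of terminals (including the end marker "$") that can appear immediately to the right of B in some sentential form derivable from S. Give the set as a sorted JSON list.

FIRST sets, iterate to fixpoint:
pass 1:
  A via A→c b: +{c}
  B via B→b b: +{b}
  S via S→a A: +{a}
  S via S→b B B: +{b}
  FIRST[S]={a,b}  FIRST[A]={c}  FIRST[B]={b}
pass 2:
  A via A→S: +{a,b}
  FIRST[S]={a,b}  FIRST[A]={a,b,c}  FIRST[B]={b}
pass 3: (stable)
  FIRST[S]={a,b}  FIRST[A]={a,b,c}  FIRST[B]={b}

FOLLOW iteration:
seed FOLLOW(S) with $
round 1:
  S→S S: FOLLOW(S) ⊇ FIRST(S) = {a,b}; new: +{a,b}
  S→a A: FOLLOW(A) ⊇ FOLLOW(S) ⊇ {$,a,b}; new: +{$,a,b}
  S→b B B: FOLLOW(B) ⊇ FIRST(B) = {b}; new: +{b}
  S→b B B: FOLLOW(B) ⊇ FOLLOW(S) ⊇ {$,a,b}; new: +{$,a}
  FOLLOW(S)={$,a,b}  FOLLOW(A)={$,a,b}  FOLLOW(B)={$,a,b}
round 2: (no change)
  FOLLOW(S)={$,a,b}  FOLLOW(A)={$,a,b}  FOLLOW(B)={$,a,b}

FOLLOW(B) = ["$", "a", "b"]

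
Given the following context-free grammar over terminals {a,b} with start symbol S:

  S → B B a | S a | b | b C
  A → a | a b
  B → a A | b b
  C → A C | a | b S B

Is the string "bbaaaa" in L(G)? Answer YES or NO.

CNF form of G:
  S -> B X3 | S T0 | T1 C | b
  A -> T0 T1 | a
  B -> T0 A | T1 T1
  C -> A C | T1 X2 | a
  T0 -> a
  T1 -> b
  X2 -> S B
  X3 -> B T0

CYK fill:
  cell(0,0) b: {S,T1}  orig:{S}
  cell(1,1) b: {S,T1}  orig:{S}
  cell(2,2) a: {A,C,T0}  orig:{A,C}
  cell(3,3) a: {A,C,T0}  orig:{A,C}
  cell(4,4) a: {A,C,T0}  orig:{A,C}
  cell(5,5) a: {A,C,T0}  orig:{A,C}
  cell(0,1) bb: {B}
  cell(1,2) ba: {S}
  cell(2,3) aa: {B,C}
  cell(3,4) aa: {B,C}
  cell(4,5) aa: {B,C}
  cell(0,2) bba: {X3}  orig:{}
  cell(1,3) baa: {S,X2}  orig:{S}
  cell(2,4) aaa: {C,X3}  orig:{C}
  cell(3,5) aaa: {C,X3}  orig:{C}
  cell(0,3) bbaa: {C}
  cell(1,4) baaa: {S,X2}  orig:{S}
  cell(2,5) aaaa: {C}
  cell(0,4) bbaaa: {C,S}
  cell(1,5) baaaa: {S,X2}  orig:{S}
  cell(0,5) bbaaaa: {C,S}

S ∈ T[0,5] ⇒ YES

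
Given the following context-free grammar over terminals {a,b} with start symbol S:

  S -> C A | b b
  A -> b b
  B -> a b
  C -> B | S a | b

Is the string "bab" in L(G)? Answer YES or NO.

Convert to CNF:
  S -> C A | T0 T0
  A -> T0 T0
  B -> T1 T0
  C -> S T1 | T1 T0 | b
  T0 -> b
  T1 -> a

CYK fill:
  T[0,0] 'b' = {C,T0}  orig:{C}
  T[1,1] 'a' = {T1}  orig:{}
  T[2,2] 'b' = {C,T0}  orig:{C}
  T[0,1] 'ba' = ∅
  T[1,2] 'ab' = {B,C}
  T[0,2] 'bab' = ∅

S ∉ T[0,2] ⇒ NO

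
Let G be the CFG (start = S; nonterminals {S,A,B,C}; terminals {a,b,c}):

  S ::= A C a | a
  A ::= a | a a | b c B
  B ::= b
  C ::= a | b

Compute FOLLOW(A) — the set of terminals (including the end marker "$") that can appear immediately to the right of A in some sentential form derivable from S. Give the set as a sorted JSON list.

FIRST sets, iterate to fixpoint:
[1]
  A via A→a: +{a}
  A via A→b c B: +{b}
  B via B→b: +{b}
  C via C→a: +{a}
  C via C→b: +{b}
  S via S→A C a: +{a,b}
  FIRST(S)={a,b}  FIRST(A)={a,b}  FIRST(B)={b}  FIRST(C)={a,b}
[2] (no change)
  FIRST(S)={a,b}  FIRST(A)={a,b}  FIRST(B)={b}  FIRST(C)={a,b}

FOLLOW sets:
seed FOLLOW(S) with $
iter 1:
  S→A C a: FOLLOW(A) ⊇ FIRST(C) = {a,b}; new: +{a,b}
  S→A C a: FOLLOW(C) ⊇ FIRST(a) = {a}; new: +{a}
  FOLLOW[S]={$}  FOLLOW[A]={a,b}  FOLLOW[B]={}  FOLLOW[C]={a}
iter 2:
  A→b c B: FOLLOW(B) ⊇ FOLLOW(A) ⊇ {a,b}; new: +{a,b}
  FOLLOW[S]={$}  FOLLOW[A]={a,b}  FOLLOW[B]={a,b}  FOLLOW[C]={a}
iter 3: — fixpoint
  FOLLOW[S]={$}  FOLLOW[A]={a,b}  FOLLOW[B]={a,b}  FOLLOW[C]={a}

FOLLOW(A) = ["a", "b"]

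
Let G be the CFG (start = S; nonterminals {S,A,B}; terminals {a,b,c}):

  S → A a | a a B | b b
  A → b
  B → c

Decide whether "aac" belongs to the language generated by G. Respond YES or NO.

CNF form of G:
  S -> A T0 | T0 X2 | T1 T1
  A -> b
  B -> c
  T0 -> a
  T1 -> b
  X2 -> T0 B

CYK table (by increasing span):
  T[0,0] 'a' = {T0}  orig:{}
  T[1,1] 'a' = {T0}  orig:{}
  T[2,2] 'c' = {B}
  T[0,1] 'aa' = ∅
  T[1,2] 'ac' = {X2}  orig:{}
  T[0,2] 'aac' = {S}

S ∈ T[0,2] ⇒ YES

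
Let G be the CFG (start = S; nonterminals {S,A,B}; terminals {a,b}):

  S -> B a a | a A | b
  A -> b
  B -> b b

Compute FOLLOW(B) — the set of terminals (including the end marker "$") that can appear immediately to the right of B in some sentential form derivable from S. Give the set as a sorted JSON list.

FIRST iteration:
pass 1:
  A via A→b: +{b}
  B via B→b b: +{b}
  S via S→B a a: +{b}
  S via S→a A: +{a}
  S: {a,b}  A: {b}  B: {b}
pass 2: (stable)
  S: {a,b}  A: {b}  B: {b}

Compute FOLLOW by fixpoint:
FOLLOW(S) := {$}
[1]
  S→B a a: FOLLOW(B) ⊇ FIRST(a) = {a}; new: +{a}
  S→a A: FOLLOW(A) ⊇ FOLLOW(S) ⊇ {$}; new: +{$}
  S: {$}  A: {$}  B: {a}
[2] (stable)
  S: {$}  A: {$}  B: {a}

FOLLOW(B) = ["a"]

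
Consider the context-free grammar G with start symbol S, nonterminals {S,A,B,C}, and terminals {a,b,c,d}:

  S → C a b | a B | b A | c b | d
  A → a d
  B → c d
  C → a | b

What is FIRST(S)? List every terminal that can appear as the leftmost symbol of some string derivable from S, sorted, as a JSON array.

FIRST sets, iterate to fixpoint:
round 1:
  A via A→a d: +{a}
  B via B→c d: +{c}
  C via C→a: +{a}
  C via C→b: +{b}
  S via S→C a b: +{a,b}
  S via S→c b: +{c}
  S via S→d: +{d}
  FIRST[S]={a,b,c,d}  FIRST[A]={a}  FIRST[B]={c}  FIRST[C]={a,b}
round 2: done
  FIRST[S]={a,b,c,d}  FIRST[A]={a}  FIRST[B]={c}  FIRST[C]={a,b}

FIRST(S) = ["a", "b", "c", "d"]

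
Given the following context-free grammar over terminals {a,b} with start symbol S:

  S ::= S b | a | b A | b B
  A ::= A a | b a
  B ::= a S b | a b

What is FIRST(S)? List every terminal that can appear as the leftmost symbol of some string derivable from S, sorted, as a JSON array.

FIRST sets, iterate to fixpoint:
[1]
  A via A→b a: +{b}
  B via B→a S b: +{a}
  S via S→a: +{a}
  S via S→b A: +{b}
  S: {a,b}  A: {b}  B: {a}
[2] (stable)
  S: {a,b}  A: {b}  B: {a}

FIRST(S) = ["a", "b"]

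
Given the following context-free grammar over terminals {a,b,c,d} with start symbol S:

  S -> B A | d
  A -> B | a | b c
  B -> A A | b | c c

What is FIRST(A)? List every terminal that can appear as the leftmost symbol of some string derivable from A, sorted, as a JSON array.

FIRST iteration:
[1]
  A via A→a: +{a}
  A via A→b c: +{b}
  B via B→A A: +{a,b}
  B via B→c c: +{c}
  S via S→B A: +{a,b,c}
  S via S→d: +{d}
  FIRST(S)={a,b,c,d}  FIRST(A)={a,b}  FIRST(B)={a,b,c}
[2]
  A via A→B: +{c}
  FIRST(S)={a,b,c,d}  FIRST(A)={a,b,c}  FIRST(B)={a,b,c}
[3] (no change)
  FIRST(S)={a,b,c,d}  FIRST(A)={a,b,c}  FIRST(B)={a,b,c}

FIRST(A) = ["a", "b", "c"]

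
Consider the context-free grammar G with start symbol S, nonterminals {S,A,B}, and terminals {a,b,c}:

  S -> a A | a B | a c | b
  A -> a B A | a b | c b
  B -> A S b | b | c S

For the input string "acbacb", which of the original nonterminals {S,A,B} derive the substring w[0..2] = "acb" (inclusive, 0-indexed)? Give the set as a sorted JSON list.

Convert to CNF:
  S -> T0 A | T0 B | T0 T2 | b
  A -> T0 T1 | T0 X3 | T2 T1
  B -> A X4 | T2 S | b
  T0 -> a
  T1 -> b
  T2 -> c
  X3 -> B A
  X4 -> S T1

CYK table (by increasing span), restricted to cells inside w[0..2]:
  T[0,0] 'a' = {T0}  orig:{}
  T[1,1] 'c' = {T2}  orig:{}
  T[2,2] 'b' = {B,S,T1}  orig:{B,S}
  T[0,1] 'ac' = {S}
  T[1,2] 'cb' = {A,B}
  T[0,2] 'acb' = {S,X4}  orig:{S}

Original NTs in T[0,2] deriving "acb": ["S"]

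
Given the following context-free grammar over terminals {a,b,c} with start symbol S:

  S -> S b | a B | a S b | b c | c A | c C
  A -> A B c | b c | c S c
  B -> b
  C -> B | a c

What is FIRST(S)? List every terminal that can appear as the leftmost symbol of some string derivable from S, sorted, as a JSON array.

Compute FIRST by fixpoint:
round 1:
  A via A→b c: +{b}
  A via A→c S c: +{c}
  B via B→b: +{b}
  C via C→B: +{b}
  C via C→a c: +{a}
  S via S→a B: +{a}
  S via S→b c: +{b}
  S via S→c A: +{c}
  FIRST(S)={a,b,c}  FIRST(A)={b,c}  FIRST(B)={b}  FIRST(C)={a,b}
round 2: done
  FIRST(S)={a,b,c}  FIRST(A)={b,c}  FIRST(B)={b}  FIRST(C)={a,b}

FIRST(S) = ["a", "b", "c"]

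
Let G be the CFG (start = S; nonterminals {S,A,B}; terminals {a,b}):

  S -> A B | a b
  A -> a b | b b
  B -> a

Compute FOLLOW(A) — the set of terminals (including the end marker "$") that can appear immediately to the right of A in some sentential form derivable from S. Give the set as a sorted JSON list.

FIRST sets, iterate to fixpoint:
iter 1:
  A via A→a b: +{a}
  A via A→b b: +{b}
  B via B→a: +{a}
  S via S→A B: +{a,b}
  FIRST[S]={a,b}  FIRST[A]={a,b}  FIRST[B]={a}
iter 2: (no change)
  FIRST[S]={a,b}  FIRST[A]={a,b}  FIRST[B]={a}

FOLLOW sets:
seed FOLLOW(S) with $
iter 1:
  S→A B: FOLLOW(A) ⊇ FIRST(B) = {a}; new: +{a}
  S→A B: FOLLOW(B) ⊇ FOLLOW(S) ⊇ {$}; new: +{$}
  FOLLOW[S]={$}  FOLLOW[A]={a}  FOLLOW[B]={$}
iter 2: (stable)
  FOLLOW[S]={$}  FOLLOW[A]={a}  FOLLOW[B]={$}

FOLLOW(A) = ["a"]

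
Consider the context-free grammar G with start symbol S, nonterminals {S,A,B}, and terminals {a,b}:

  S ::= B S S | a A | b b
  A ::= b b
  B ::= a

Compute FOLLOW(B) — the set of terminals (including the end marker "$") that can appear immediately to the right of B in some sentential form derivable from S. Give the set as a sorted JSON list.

FIRST iteration:
[1]
  A via A→b b: +{b}
  B via B→a: +{a}
  S via S→B S S: +{a}
  S via S→b b: +{b}
  FIRST(S)={a,b}  FIRST(A)={b}  FIRST(B)={a}
[2] (no change)
  FIRST(S)={a,b}  FIRST(A)={b}  FIRST(B)={a}

FOLLOW iteration:
seed FOLLOW(S) with $
[1]
  S→B S S: FOLLOW(B) ⊇ FIRST(S) = {a,b}; new: +{a,b}
  S→B S S: FOLLOW(S) ⊇ FIRST(S) = {a,b}; new: +{a,b}
  S→a A: FOLLOW(A) ⊇ FOLLOW(S) ⊇ {$,a,b}; new: +{$,a,b}
  FOLLOW(S)={$,a,b}  FOLLOW(A)={$,a,b}  FOLLOW(B)={a,b}
[2] — fixpoint
  FOLLOW(S)={$,a,b}  FOLLOW(A)={$,a,b}  FOLLOW(B)={a,b}

FOLLOW(B) = ["a", "b"]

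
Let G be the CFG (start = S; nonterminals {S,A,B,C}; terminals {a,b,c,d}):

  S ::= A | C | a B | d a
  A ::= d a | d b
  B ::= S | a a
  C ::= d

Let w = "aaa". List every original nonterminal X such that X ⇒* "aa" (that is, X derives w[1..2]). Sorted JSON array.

CNF form of G:
  S -> T0 T1 | T0 T2 | T1 B | d
  A -> T0 T1 | T0 T2
  B -> T0 T1 | T0 T2 | T1 B | T1 T1 | d
  C -> d
  T0 -> d
  T1 -> a
  T2 -> b

CYK fill (cells [i..j] with 1 ≤ i ≤ j ≤ 2 only):
  [1..1]={T1}  "a"  orig:{}
  [2..2]={T1}  "a"  orig:{}
  [1..2]={B}  "aa"

Original NTs in T[1,2] deriving "aa": ["B"]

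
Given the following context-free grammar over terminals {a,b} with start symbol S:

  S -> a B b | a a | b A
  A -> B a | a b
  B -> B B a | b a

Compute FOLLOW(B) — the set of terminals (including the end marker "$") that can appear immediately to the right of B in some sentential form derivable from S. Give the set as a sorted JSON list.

Compute FIRST by fixpoint:
pass 1:
  A via A→a b: +{a}
  B via B→b a: +{b}
  S via S→a B b: +{a}
  S via S→b A: +{b}
  S: {a,b}  A: {a}  B: {b}
pass 2:
  A via A→B a: +{b}
  S: {a,b}  A: {a,b}  B: {b}
pass 3: (stable)
  S: {a,b}  A: {a,b}  B: {b}

Compute FOLLOW by fixpoint:
initialize: $ ∈ FOLLOW(S)
round 1:
  A→B a: FOLLOW(B) ⊇ FIRST(a) = {a}; new: +{a}
  B→B B a: FOLLOW(B) ⊇ FIRST(B) = {b}; new: +{b}
  S→b A: FOLLOW(A) ⊇ FOLLOW(S) ⊇ {$}; new: +{$}
  FOLLOW(S)={$}  FOLLOW(A)={$}  FOLLOW(B)={a,b}
round 2: (no change)
  FOLLOW(S)={$}  FOLLOW(A)={$}  FOLLOW(B)={a,b}

FOLLOW(B) = ["a", "b"]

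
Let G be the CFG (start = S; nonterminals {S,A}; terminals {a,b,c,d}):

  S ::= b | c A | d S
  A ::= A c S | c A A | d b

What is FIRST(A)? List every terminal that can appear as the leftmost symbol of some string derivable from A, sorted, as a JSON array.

FIRST sets, iterate to fixpoint:
pass 1:
  A via A→c A A: +{c}
  A via A→d b: +{d}
  S via S→b: +{b}
  S via S→c A: +{c}
  S via S→d S: +{d}
  FIRST[S]={b,c,d}  FIRST[A]={c,d}
pass 2: (stable)
  FIRST[S]={b,c,d}  FIRST[A]={c,d}

FIRST(A) = ["c", "d"]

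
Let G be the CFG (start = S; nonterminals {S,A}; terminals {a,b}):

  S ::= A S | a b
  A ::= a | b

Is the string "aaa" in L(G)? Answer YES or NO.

CNF form of G:
  S -> A S | T0 T1
  A -> a | b
  T0 -> a
  T1 -> b

Fill CYK table bottom-up:
  cell(0,0) a: {A,T0}  orig:{A}
  cell(1,1) a: {A,T0}  orig:{A}
  cell(2,2) a: {A,T0}  orig:{A}
  cell(0,1) aa: ∅
  cell(1,2) aa: ∅
  cell(0,2) aaa: ∅

S ∉ T[0,2] ⇒ NO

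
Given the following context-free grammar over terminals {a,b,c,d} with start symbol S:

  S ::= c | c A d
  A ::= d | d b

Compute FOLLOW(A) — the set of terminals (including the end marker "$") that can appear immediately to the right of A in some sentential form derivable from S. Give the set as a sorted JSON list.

FIRST sets, iterate to fixpoint:
pass 1:
  A via A→d: +{d}
  S via S→c: +{c}
  FIRST[S]={c}  FIRST[A]={d}
pass 2: (stable)
  FIRST[S]={c}  FIRST[A]={d}

FOLLOW sets:
seed FOLLOW(S) with $
[1]
  S→c A d: FOLLOW(A) ⊇ FIRST(d) = {d}; new: +{d}
  FOLLOW(S)={$}  FOLLOW(A)={d}
[2] (stable)
  FOLLOW(S)={$}  FOLLOW(A)={d}

FOLLOW(A) = ["d"]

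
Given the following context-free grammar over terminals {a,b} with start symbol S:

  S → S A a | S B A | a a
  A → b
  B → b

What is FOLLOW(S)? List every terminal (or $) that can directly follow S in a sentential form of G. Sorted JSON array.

FIRST sets, iterate to fixpoint:
round 1:
  A via A→b: +{b}
  B via B→b: +{b}
  S via S→a a: +{a}
  FIRST[S]={a}  FIRST[A]={b}  FIRST[B]={b}
round 2: done
  FIRST[S]={a}  FIRST[A]={b}  FIRST[B]={b}

FOLLOW iteration:
seed FOLLOW(S) with $
round 1:
  S→S A a: FOLLOW(S) ⊇ FIRST(A) = {b}; new: +{b}
  S→S A a: FOLLOW(A) ⊇ FIRST(a) = {a}; new: +{a}
  S→S B A: FOLLOW(B) ⊇ FIRST(A) = {b}; new: +{b}
  S→S B A: FOLLOW(A) ⊇ FOLLOW(S) ⊇ {$,b}; new: +{$,b}
  S: {$,b}  A: {$,a,b}  B: {b}
round 2: (stable)
  S: {$,b}  A: {$,a,b}  B: {b}

FOLLOW(S) = ["$", "b"]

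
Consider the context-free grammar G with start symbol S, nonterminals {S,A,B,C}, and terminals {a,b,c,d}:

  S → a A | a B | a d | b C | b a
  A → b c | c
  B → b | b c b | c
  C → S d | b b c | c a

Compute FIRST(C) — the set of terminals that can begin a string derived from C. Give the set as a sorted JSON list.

FIRST sets, iterate to fixpoint:
[1]
  A via A→b c: +{b}
  A via A→c: +{c}
  B via B→b: +{b}
  B via B→c: +{c}
  C via C→b b c: +{b}
  C via C→c a: +{c}
  S via S→a A: +{a}
  S via S→b C: +{b}
  FIRST[S]={a,b}  FIRST[A]={b,c}  FIRST[B]={b,c}  FIRST[C]={b,c}
[2]
  C via C→S d: +{a}
  FIRST[S]={a,b}  FIRST[A]={b,c}  FIRST[B]={b,c}  FIRST[C]={a,b,c}
[3] (stable)
  FIRST[S]={a,b}  FIRST[A]={b,c}  FIRST[B]={b,c}  FIRST[C]={a,b,c}

FIRST(C) = ["a", "b", "c"]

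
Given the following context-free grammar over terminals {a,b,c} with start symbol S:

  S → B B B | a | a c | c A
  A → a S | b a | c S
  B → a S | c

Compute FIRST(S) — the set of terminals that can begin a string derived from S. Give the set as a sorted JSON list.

Compute FIRST by fixpoint:
[1]
  A via A→a S: +{a}
  A via A→b a: +{b}
  A via A→c S: +{c}
  B via B→a S: +{a}
  B via B→c: +{c}
  S via S→B B B: +{a,c}
  FIRST[S]={a,c}  FIRST[A]={a,b,c}  FIRST[B]={a,c}
[2] — fixpoint
  FIRST[S]={a,c}  FIRST[A]={a,b,c}  FIRST[B]={a,c}

FIRST(S) = ["a", "c"]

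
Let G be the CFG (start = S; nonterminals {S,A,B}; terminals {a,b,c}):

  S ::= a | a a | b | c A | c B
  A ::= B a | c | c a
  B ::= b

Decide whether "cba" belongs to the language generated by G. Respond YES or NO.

CNF form of G:
  S -> T0 T0 | T1 A | T1 B | a | b
  A -> B T0 | T1 T0 | c
  B -> b
  T0 -> a
  T1 -> c

CYK fill:
  T[0,0] 'c' = {A,T1}  orig:{A}
  T[1,1] 'b' = {B,S}
  T[2,2] 'a' = {S,T0}  orig:{S}
  T[0,1] 'cb' = {S}
  T[1,2] 'ba' = {A}
  T[0,2] 'cba' = {S}

S ∈ T[0,2] ⇒ YES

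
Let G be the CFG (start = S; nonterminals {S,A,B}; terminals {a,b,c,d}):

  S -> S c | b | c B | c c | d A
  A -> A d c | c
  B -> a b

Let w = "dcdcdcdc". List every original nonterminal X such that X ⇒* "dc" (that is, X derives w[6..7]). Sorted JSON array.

Convert to CNF:
  S -> S T1 | T0 A | T1 B | T1 T1 | b
  A -> A X4 | c
  B -> T2 T3
  T0 -> d
  T1 -> c
  T2 -> a
  T3 -> b
  X4 -> T0 T1

Fill CYK table bottom-up — only the sub-triangle for w[6..7]:
  [6..6]={T0}  "d"  orig:{}
  [7..7]={A,T1}  "c"  orig:{A}
  [6..7]={S,X4}  "dc"  orig:{S}

Original NTs in T[6,7] deriving "dc": ["S"]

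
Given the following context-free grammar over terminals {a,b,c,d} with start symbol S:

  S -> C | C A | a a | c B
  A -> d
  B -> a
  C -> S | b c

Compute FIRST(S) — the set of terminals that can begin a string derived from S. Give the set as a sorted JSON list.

Compute FIRST by fixpoint:
iter 1:
  A via A→d: +{d}
  B via B→a: +{a}
  C via C→b c: +{b}
  S via S→C: +{b}
  S via S→a a: +{a}
  S via S→c B: +{c}
  FIRST[S]={a,b,c}  FIRST[A]={d}  FIRST[B]={a}  FIRST[C]={b}
iter 2:
  C via C→S: +{a,c}
  FIRST[S]={a,b,c}  FIRST[A]={d}  FIRST[B]={a}  FIRST[C]={a,b,c}
iter 3: done
  FIRST[S]={a,b,c}  FIRST[A]={d}  FIRST[B]={a}  FIRST[C]={a,b,c}

FIRST(S) = ["a", "b", "c"]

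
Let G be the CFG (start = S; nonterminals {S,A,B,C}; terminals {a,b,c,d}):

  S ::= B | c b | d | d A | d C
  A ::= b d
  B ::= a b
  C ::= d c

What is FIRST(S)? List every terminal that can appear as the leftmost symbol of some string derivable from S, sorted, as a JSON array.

FIRST iteration:
pass 1:
  A via A→b d: +{b}
  B via B→a b: +{a}
  C via C→d c: +{d}
  S via S→B: +{a}
  S via S→c b: +{c}
  S via S→d: +{d}
  FIRST(S)={a,c,d}  FIRST(A)={b}  FIRST(B)={a}  FIRST(C)={d}
pass 2: (stable)
  FIRST(S)={a,c,d}  FIRST(A)={b}  FIRST(B)={a}  FIRST(C)={d}

FIRST(S) = ["a", "c", "d"]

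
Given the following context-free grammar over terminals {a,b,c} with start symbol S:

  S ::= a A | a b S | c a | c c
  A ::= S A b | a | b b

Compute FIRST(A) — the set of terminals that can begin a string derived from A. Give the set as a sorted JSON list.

Compute FIRST by fixpoint:
[1]
  A via A→a: +{a}
  A via A→b b: +{b}
  S via S→a A: +{a}
  S via S→c a: +{c}
  S: {a,c}  A: {a,b}
[2]
  A via A→S A b: +{c}
  S: {a,c}  A: {a,b,c}
[3] (stable)
  S: {a,c}  A: {a,b,c}

FIRST(A) = ["a", "b", "c"]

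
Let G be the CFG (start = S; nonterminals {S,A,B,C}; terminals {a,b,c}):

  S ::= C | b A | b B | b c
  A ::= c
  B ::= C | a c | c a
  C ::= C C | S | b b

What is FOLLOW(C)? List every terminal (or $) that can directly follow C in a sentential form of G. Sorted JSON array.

FIRST iteration:
[1]
  A via A→c: +{c}
  B via B→a c: +{a}
  B via B→c a: +{c}
  C via C→b b: +{b}
  S via S→C: +{b}
  FIRST[S]={b}  FIRST[A]={c}  FIRST[B]={a,c}  FIRST[C]={b}
[2]
  B via B→C: +{b}
  FIRST[S]={b}  FIRST[A]={c}  FIRST[B]={a,b,c}  FIRST[C]={b}
[3] (stable)
  FIRST[S]={b}  FIRST[A]={c}  FIRST[B]={a,b,c}  FIRST[C]={b}

FOLLOW iteration:
initialize: $ ∈ FOLLOW(S)
[1]
  C→C C: FOLLOW(C) ⊇ FIRST(C) = {b}; new: +{b}
  C→S: FOLLOW(S) ⊇ FOLLOW(C) ⊇ {b}; new: +{b}
  S→C: FOLLOW(C) ⊇ FOLLOW(S) ⊇ {$,b}; new: +{$}
  S→b A: FOLLOW(A) ⊇ FOLLOW(S) ⊇ {$,b}; new: +{$,b}
  S→b B: FOLLOW(B) ⊇ FOLLOW(S) ⊇ {$,b}; new: +{$,b}
  S: {$,b}  A: {$,b}  B: {$,b}  C: {$,b}
[2] (stable)
  S: {$,b}  A: {$,b}  B: {$,b}  C: {$,b}

FOLLOW(C) = ["$", "b"]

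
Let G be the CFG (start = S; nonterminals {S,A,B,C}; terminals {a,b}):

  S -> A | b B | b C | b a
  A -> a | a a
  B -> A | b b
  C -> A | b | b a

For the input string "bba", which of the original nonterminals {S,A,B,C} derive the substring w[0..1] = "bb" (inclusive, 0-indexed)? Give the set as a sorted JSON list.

CNF form of G:
  S -> T0 T0 | T1 B | T1 C | T1 T0 | a
  A -> T0 T0 | a
  B -> T0 T0 | T1 T1 | a
  C -> T0 T0 | T1 T0 | a | b
  T0 -> a
  T1 -> b

CYK fill (cells [i..j] with 0 ≤ i ≤ j ≤ 1 only):
  [0..0]={C,T1}  "b"  orig:{C}
  [1..1]={C,T1}  "b"  orig:{C}
  [0..1]={B,S}  "bb"

Original NTs in T[0,1] deriving "bb": ["B", "S"]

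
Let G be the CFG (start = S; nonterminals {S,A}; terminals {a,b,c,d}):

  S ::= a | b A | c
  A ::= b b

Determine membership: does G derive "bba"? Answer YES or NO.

CNF form of G:
  S -> T0 A | a | c
  A -> T0 T0
  T0 -> b

CYK table (by increasing span):
  cell(0,0) b: {T0}  orig:{}
  cell(1,1) b: {T0}  orig:{}
  cell(2,2) a: {S}
  cell(0,1) bb: {A}
  cell(1,2) ba: ∅
  cell(0,2) bba: ∅

S ∉ T[0,2] ⇒ NO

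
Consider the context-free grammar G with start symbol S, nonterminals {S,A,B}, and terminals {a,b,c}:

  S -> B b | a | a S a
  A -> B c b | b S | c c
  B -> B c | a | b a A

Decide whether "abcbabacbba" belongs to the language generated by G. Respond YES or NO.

Convert to CNF:
  S -> B T1 | T2 X5 | a
  A -> B X3 | T0 T0 | T1 S
  B -> B T0 | T1 X4 | a
  T0 -> c
  T1 -> b
  T2 -> a
  X3 -> T0 T1
  X4 -> T2 A
  X5 -> S T2

CYK table (by increasing span):
  T[0,0] 'a' = {B,S,T2}  orig:{B,S}
  T[1,1] 'b' = {T1}  orig:{}
  T[2,2] 'c' = {T0}  orig:{}
  T[3,3] 'b' = {T1}  orig:{}
  T[4,4] 'a' = {B,S,T2}  orig:{B,S}
  T[5,5] 'b' = {T1}  orig:{}
  T[6,6] 'a' = {B,S,T2}  orig:{B,S}
  T[7,7] 'c' = {T0}  orig:{}
  T[8,8] 'b' = {T1}  orig:{}
  T[9,9] 'b' = {T1}  orig:{}
  T[10,10] 'a' = {B,S,T2}  orig:{B,S}
  T[0,1] 'ab' = {S}
  T[1,2] 'bc' = ∅
  T[2,3] 'cb' = {X3}  orig:{}
  T[3,4] 'ba' = {A}
  T[4,5] 'ab' = {S}
  T[5,6] 'ba' = {A}
  T[6,7] 'ac' = {B}
  T[7,8] 'cb' = {X3}  orig:{}
  T[8,9] 'bb' = ∅
  T[9,10] 'ba' = {A}
  T[0,2] 'abc' = ∅
  T[1,3] 'bcb' = ∅
  T[2,4] 'cba' = ∅
  T[3,5] 'bab' = {A}
  T[4,6] 'aba' = {X4,X5}  orig:{}
  T[5,7] 'bac' = ∅
  T[6,8] 'acb' = {A,S}
  T[7,9] 'cbb' = ∅
  T[8,10] 'bba' = ∅
  T[0,3] 'abcb' = ∅
  T[1,4] 'bcba' = ∅
  T[2,5] 'cbab' = ∅
  T[3,6] 'baba' = {B}
  T[4,7] 'abac' = ∅
  T[5,8] 'bacb' = {A}
  T[6,9] 'acbb' = ∅
  T[7,10] 'cbba' = ∅
  T[0,4] 'abcba' = ∅
  T[1,5] 'bcbab' = ∅
  T[2,6] 'cbaba' = ∅
  T[3,7] 'babac' = {B}
  T[4,8] 'abacb' = {X4}  orig:{}
  T[5,9] 'bacbb' = ∅
  T[6,10] 'acbba' = ∅
  T[0,5] 'abcbab' = ∅
  T[1,6] 'bcbaba' = ∅
  T[2,7] 'cbabac' = ∅
  T[3,8] 'babacb' = {A,B,S}
  T[4,9] 'abacbb' = ∅
  T[5,10] 'bacbba' = ∅
  T[0,6] 'abcbaba' = ∅
  T[1,7] 'bcbabac' = ∅
  T[2,8] 'cbabacb' = ∅
  T[3,9] 'babacbb' = {S}
  T[4,10] 'abacbba' = ∅
  T[0,7] 'abcbabac' = ∅
  T[1,8] 'bcbabacb' = ∅
  T[2,9] 'cbabacbb' = ∅
  T[3,10] 'babacbba' = {X5}  orig:{}
  T[0,8] 'abcbabacb' = ∅
  T[1,9] 'bcbabacbb' = ∅
  T[2,10] 'cbabacbba' = ∅
  T[0,9] 'abcbabacbb' = ∅
  T[1,10] 'bcbabacbba' = ∅
  T[0,10] 'abcbabacbba' = ∅

S ∉ T[0,10] ⇒ NO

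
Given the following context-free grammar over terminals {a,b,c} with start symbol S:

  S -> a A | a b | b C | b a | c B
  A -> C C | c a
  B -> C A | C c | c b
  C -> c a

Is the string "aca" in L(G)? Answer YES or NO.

CNF form of G:
  S -> T0 B | T1 A | T1 T2 | T2 C | T2 T1
  A -> C C | T0 T1
  B -> C A | C T0 | T0 T2
  C -> T0 T1
  T0 -> c
  T1 -> a
  T2 -> b

CYK fill:
  [0..0]={T1}  "a"  orig:{}
  [1..1]={T0}  "c"  orig:{}
  [2..2]={T1}  "a"  orig:{}
  [0..1]=∅  "ac"
  [1..2]={A,C}  "ca"
  [0..2]={S}  "aca"

S ∈ T[0,2] ⇒ YES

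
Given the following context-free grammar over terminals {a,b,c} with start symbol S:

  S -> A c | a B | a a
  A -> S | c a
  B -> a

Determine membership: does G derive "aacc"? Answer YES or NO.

Convert to CNF:
  S -> A T0 | T1 B | T1 T1
  A -> A T0 | T0 T1 | T1 B | T1 T1
  B -> a
  T0 -> c
  T1 -> a

Fill CYK table bottom-up:
  [0..0]={B,T1}  "a"  orig:{B}
  [1..1]={B,T1}  "a"  orig:{B}
  [2..2]={T0}  "c"  orig:{}
  [3..3]={T0}  "c"  orig:{}
  [0..1]={A,S}  "aa"
  [1..2]=∅  "ac"
  [2..3]=∅  "cc"
  [0..2]={A,S}  "aac"
  [1..3]=∅  "acc"
  [0..3]={A,S}  "aacc"

S ∈ T[0,3] ⇒ YES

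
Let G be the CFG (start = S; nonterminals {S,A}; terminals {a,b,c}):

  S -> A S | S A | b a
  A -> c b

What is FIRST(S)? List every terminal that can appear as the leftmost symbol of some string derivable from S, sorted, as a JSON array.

FIRST iteration:
round 1:
  A via A→c b: +{c}
  S via S→A S: +{c}
  S via S→b a: +{b}
  FIRST(S)={b,c}  FIRST(A)={c}
round 2: — fixpoint
  FIRST(S)={b,c}  FIRST(A)={c}

FIRST(S) = ["b", "c"]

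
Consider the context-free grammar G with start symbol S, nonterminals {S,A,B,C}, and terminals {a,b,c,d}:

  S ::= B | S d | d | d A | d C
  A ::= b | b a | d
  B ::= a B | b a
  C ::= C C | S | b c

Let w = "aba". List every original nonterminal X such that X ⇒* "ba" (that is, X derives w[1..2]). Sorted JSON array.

Convert to CNF:
  S -> S T2 | T0 T1 | T1 B | T2 A | T2 C | d
  A -> T0 T1 | b | d
  B -> T0 T1 | T1 B
  C -> C C | S T2 | T0 T1 | T0 T3 | T1 B | T2 A | T2 C | d
  T0 -> b
  T1 -> a
  T2 -> d
  T3 -> c

CYK fill, restricted to cells inside w[1..2]:
  T[1,1] 'b' = {A,T0}  orig:{A}
  T[2,2] 'a' = {T1}  orig:{}
  T[1,2] 'ba' = {A,B,C,S}

Original NTs in T[1,2] deriving "ba": ["A", "B", "C", "S"]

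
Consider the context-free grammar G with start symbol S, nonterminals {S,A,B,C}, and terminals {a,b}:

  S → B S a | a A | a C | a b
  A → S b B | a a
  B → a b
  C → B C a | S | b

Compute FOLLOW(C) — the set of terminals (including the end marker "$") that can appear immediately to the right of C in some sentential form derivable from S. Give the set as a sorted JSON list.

FIRST sets, iterate to fixpoint:
round 1:
  A via A→a a: +{a}
  B via B→a b: +{a}
  C via C→B C a: +{a}
  C via C→b: +{b}
  S via S→B S a: +{a}
  FIRST(S)={a}  FIRST(A)={a}  FIRST(B)={a}  FIRST(C)={a,b}
round 2: done
  FIRST(S)={a}  FIRST(A)={a}  FIRST(B)={a}  FIRST(C)={a,b}

FOLLOW sets:
seed FOLLOW(S) with $
iter 1:
  A→S b B: FOLLOW(S) ⊇ FIRST(b) = {b}; new: +{b}
  C→B C a: FOLLOW(B) ⊇ FIRST(C) = {a,b}; new: +{a,b}
  C→B C a: FOLLOW(C) ⊇ FIRST(a) = {a}; new: +{a}
  C→S: FOLLOW(S) ⊇ FOLLOW(C) ⊇ {a}; new: +{a}
  S→a A: FOLLOW(A) ⊇ FOLLOW(S) ⊇ {$,a,b}; new: +{$,a,b}
  S→a C: FOLLOW(C) ⊇ FOLLOW(S) ⊇ {$,a,b}; new: +{$,b}
  FOLLOW[S]={$,a,b}  FOLLOW[A]={$,a,b}  FOLLOW[B]={a,b}  FOLLOW[C]={$,a,b}
iter 2:
  A→S b B: FOLLOW(B) ⊇ FOLLOW(A) ⊇ {$,a,b}; new: +{$}
  FOLLOW[S]={$,a,b}  FOLLOW[A]={$,a,b}  FOLLOW[B]={$,a,b}  FOLLOW[C]={$,a,b}
iter 3: (no change)
  FOLLOW[S]={$,a,b}  FOLLOW[A]={$,a,b}  FOLLOW[B]={$,a,b}  FOLLOW[C]={$,a,b}

FOLLOW(C) = ["$", "a", "b"]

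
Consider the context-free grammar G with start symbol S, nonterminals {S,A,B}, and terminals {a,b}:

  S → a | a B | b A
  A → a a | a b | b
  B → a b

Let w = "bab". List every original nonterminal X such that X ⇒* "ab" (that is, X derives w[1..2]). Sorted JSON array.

CNF form of G:
  S -> T0 B | T1 A | a
  A -> T0 T0 | T0 T1 | b
  B -> T0 T1
  T0 -> a
  T1 -> b

CYK fill — only the sub-triangle for w[1..2]:
  cell(1,1) a: {S,T0}  orig:{S}
  cell(2,2) b: {A,T1}  orig:{A}
  cell(1,2) ab: {A,B}

Original NTs in T[1,2] deriving "ab": ["A", "B"]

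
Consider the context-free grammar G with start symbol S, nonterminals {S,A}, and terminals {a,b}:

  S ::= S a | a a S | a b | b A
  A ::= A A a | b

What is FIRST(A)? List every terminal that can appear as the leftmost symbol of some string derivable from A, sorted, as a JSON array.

Compute FIRST by fixpoint:
[1]
  A via A→b: +{b}
  S via S→a a S: +{a}
  S via S→b A: +{b}
  S: {a,b}  A: {b}
[2] — fixpoint
  S: {a,b}  A: {b}

FIRST(A) = ["b"]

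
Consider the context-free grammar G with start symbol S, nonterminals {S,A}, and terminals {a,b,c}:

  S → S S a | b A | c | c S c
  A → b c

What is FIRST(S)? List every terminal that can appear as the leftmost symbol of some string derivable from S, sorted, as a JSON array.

Compute FIRST by fixpoint:
iter 1:
  A via A→b c: +{b}
  S via S→b A: +{b}
  S via S→c: +{c}
  FIRST[S]={b,c}  FIRST[A]={b}
iter 2: (no change)
  FIRST[S]={b,c}  FIRST[A]={b}

FIRST(S) = ["b", "c"]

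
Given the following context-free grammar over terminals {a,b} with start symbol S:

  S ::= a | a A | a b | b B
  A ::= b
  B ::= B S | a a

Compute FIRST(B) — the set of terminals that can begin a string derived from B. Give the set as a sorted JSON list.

FIRST iteration:
pass 1:
  A via A→b: +{b}
  B via B→a a: +{a}
  S via S→a: +{a}
  S via S→b B: +{b}
  FIRST(S)={a,b}  FIRST(A)={b}  FIRST(B)={a}
pass 2: (stable)
  FIRST(S)={a,b}  FIRST(A)={b}  FIRST(B)={a}

FIRST(B) = ["a"]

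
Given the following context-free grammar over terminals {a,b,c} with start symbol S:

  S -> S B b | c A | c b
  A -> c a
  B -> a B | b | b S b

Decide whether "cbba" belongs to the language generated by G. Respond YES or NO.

CNF form of G:
  S -> S X4 | T0 A | T0 T2
  A -> T0 T1
  B -> T1 B | T2 X3 | b
  T0 -> c
  T1 -> a
  T2 -> b
  X3 -> S T2
  X4 -> B T2

CYK fill:
  [0..0]={T0}  "c"  orig:{}
  [1..1]={B,T2}  "b"  orig:{B}
  [2..2]={B,T2}  "b"  orig:{B}
  [3..3]={T1}  "a"  orig:{}
  [0..1]={S}  "cb"
  [1..2]={X4}  "bb"  orig:{}
  [2..3]=∅  "ba"
  [0..2]={X3}  "cbb"  orig:{}
  [1..3]=∅  "bba"
  [0..3]=∅  "cbba"

S ∉ T[0,3] ⇒ NO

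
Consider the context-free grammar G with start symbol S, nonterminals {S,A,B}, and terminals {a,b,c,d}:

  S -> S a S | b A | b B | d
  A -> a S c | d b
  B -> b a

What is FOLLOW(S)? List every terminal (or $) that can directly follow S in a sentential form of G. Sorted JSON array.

FIRST sets, iterate to fixpoint:
pass 1:
  A via A→a S c: +{a}
  A via A→d b: +{d}
  B via B→b a: +{b}
  S via S→b A: +{b}
  S via S→d: +{d}
  FIRST[S]={b,d}  FIRST[A]={a,d}  FIRST[B]={b}
pass 2: (no change)
  FIRST[S]={b,d}  FIRST[A]={a,d}  FIRST[B]={b}

FOLLOW sets:
initialize: $ ∈ FOLLOW(S)
pass 1:
  A→a S c: FOLLOW(S) ⊇ FIRST(c) = {c}; new: +{c}
  S→S a S: FOLLOW(S) ⊇ FIRST(a) = {a}; new: +{a}
  S→b A: FOLLOW(A) ⊇ FOLLOW(S) ⊇ {$,a,c}; new: +{$,a,c}
  S→b B: FOLLOW(B) ⊇ FOLLOW(S) ⊇ {$,a,c}; new: +{$,a,c}
  FOLLOW[S]={$,a,c}  FOLLOW[A]={$,a,c}  FOLLOW[B]={$,a,c}
pass 2: — fixpoint
  FOLLOW[S]={$,a,c}  FOLLOW[A]={$,a,c}  FOLLOW[B]={$,a,c}

FOLLOW(S) = ["$", "a", "c"]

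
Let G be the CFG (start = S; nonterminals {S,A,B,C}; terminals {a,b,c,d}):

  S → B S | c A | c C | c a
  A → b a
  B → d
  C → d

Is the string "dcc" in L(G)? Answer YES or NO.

CNF form of G:
  S -> B S | T2 A | T2 C | T2 T1
  A -> T0 T1
  B -> d
  C -> d
  T0 -> b
  T1 -> a
  T2 -> c

Fill CYK table bottom-up:
  T[0,0] 'd' = {B,C}
  T[1,1] 'c' = {T2}  orig:{}
  T[2,2] 'c' = {T2}  orig:{}
  T[0,1] 'dc' = ∅
  T[1,2] 'cc' = ∅
  T[0,2] 'dcc' = ∅

S ∉ T[0,2] ⇒ NO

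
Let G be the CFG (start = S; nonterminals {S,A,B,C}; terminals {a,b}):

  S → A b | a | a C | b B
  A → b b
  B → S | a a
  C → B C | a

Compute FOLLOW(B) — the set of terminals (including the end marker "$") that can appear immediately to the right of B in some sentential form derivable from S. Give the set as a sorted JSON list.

FIRST iteration:
round 1:
  A via A→b b: +{b}
  B via B→a a: +{a}
  C via C→B C: +{a}
  S via S→A b: +{b}
  S via S→a: +{a}
  S: {a,b}  A: {b}  B: {a}  C: {a}
round 2:
  B via B→S: +{b}
  C via C→B C: +{b}
  S: {a,b}  A: {b}  B: {a,b}  C: {a,b}
round 3: (stable)
  S: {a,b}  A: {b}  B: {a,b}  C: {a,b}

FOLLOW sets:
FOLLOW(S) := {$}
pass 1:
  C→B C: FOLLOW(B) ⊇ FIRST(C) = {a,b}; new: +{a,b}
  S→A b: FOLLOW(A) ⊇ FIRST(b) = {b}; new: +{b}
  S→a C: FOLLOW(C) ⊇ FOLLOW(S) ⊇ {$}; new: +{$}
  S→b B: FOLLOW(B) ⊇ FOLLOW(S) ⊇ {$}; new: +{$}
  FOLLOW[S]={$}  FOLLOW[A]={b}  FOLLOW[B]={$,a,b}  FOLLOW[C]={$}
pass 2:
  B→S: FOLLOW(S) ⊇ FOLLOW(B) ⊇ {$,a,b}; new: +{a,b}
  S→a C: FOLLOW(C) ⊇ FOLLOW(S) ⊇ {$,a,b}; new: +{a,b}
  FOLLOW[S]={$,a,b}  FOLLOW[A]={b}  FOLLOW[B]={$,a,b}  FOLLOW[C]={$,a,b}
pass 3: done
  FOLLOW[S]={$,a,b}  FOLLOW[A]={b}  FOLLOW[B]={$,a,b}  FOLLOW[C]={$,a,b}

FOLLOW(B) = ["$", "a", "b"]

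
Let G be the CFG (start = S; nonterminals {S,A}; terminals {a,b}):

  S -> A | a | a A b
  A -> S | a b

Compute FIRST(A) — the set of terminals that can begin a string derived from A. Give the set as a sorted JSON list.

FIRST iteration:
pass 1:
  A via A→a b: +{a}
  S via S→A: +{a}
  FIRST[S]={a}  FIRST[A]={a}
pass 2: — fixpoint
  FIRST[S]={a}  FIRST[A]={a}

FIRST(A) = ["a"]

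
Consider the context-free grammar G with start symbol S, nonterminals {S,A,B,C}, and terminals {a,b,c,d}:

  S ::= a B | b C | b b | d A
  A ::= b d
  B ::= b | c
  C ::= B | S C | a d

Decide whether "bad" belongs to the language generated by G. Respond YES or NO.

CNF form of G:
  S -> T0 C | T0 T0 | T1 A | T2 B
  A -> T0 T1
  B -> b | c
  C -> S C | T2 T1 | b | c
  T0 -> b
  T1 -> d
  T2 -> a

Fill CYK table bottom-up:
  T[0,0] 'b' = {B,C,T0}  orig:{B,C}
  T[1,1] 'a' = {T2}  orig:{}
  T[2,2] 'd' = {T1}  orig:{}
  T[0,1] 'ba' = ∅
  T[1,2] 'ad' = {C}
  T[0,2] 'bad' = {S}

S ∈ T[0,2] ⇒ YES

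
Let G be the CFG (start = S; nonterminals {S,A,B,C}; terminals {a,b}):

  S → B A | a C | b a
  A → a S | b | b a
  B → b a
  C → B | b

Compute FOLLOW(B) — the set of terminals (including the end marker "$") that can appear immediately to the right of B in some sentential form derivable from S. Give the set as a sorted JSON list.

Compute FIRST by fixpoint:
[1]
  A via A→a S: +{a}
  A via A→b: +{b}
  B via B→b a: +{b}
  C via C→B: +{b}
  S via S→B A: +{b}
  S via S→a C: +{a}
  FIRST[S]={a,b}  FIRST[A]={a,b}  FIRST[B]={b}  FIRST[C]={b}
[2] done
  FIRST[S]={a,b}  FIRST[A]={a,b}  FIRST[B]={b}  FIRST[C]={b}

FOLLOW iteration:
FOLLOW(S) := {$}
[1]
  S→B A: FOLLOW(B) ⊇ FIRST(A) = {a,b}; new: +{a,b}
  S→B A: FOLLOW(A) ⊇ FOLLOW(S) ⊇ {$}; new: +{$}
  S→a C: FOLLOW(C) ⊇ FOLLOW(S) ⊇ {$}; new: +{$}
  FOLLOW(S)={$}  FOLLOW(A)={$}  FOLLOW(B)={a,b}  FOLLOW(C)={$}
[2]
  C→B: FOLLOW(B) ⊇ FOLLOW(C) ⊇ {$}; new: +{$}
  FOLLOW(S)={$}  FOLLOW(A)={$}  FOLLOW(B)={$,a,b}  FOLLOW(C)={$}
[3] (no change)
  FOLLOW(S)={$}  FOLLOW(A)={$}  FOLLOW(B)={$,a,b}  FOLLOW(C)={$}

FOLLOW(B) = ["$", "a", "b"]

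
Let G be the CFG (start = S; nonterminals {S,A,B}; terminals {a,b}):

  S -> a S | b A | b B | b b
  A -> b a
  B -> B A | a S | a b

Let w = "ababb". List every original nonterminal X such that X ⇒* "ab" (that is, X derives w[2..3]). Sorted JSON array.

CNF form of G:
  S -> T0 A | T0 B | T0 T0 | T1 S
  A -> T0 T1
  B -> B A | T1 S | T1 T0
  T0 -> b
  T1 -> a

Fill CYK table bottom-up (cells [i..j] with 2 ≤ i ≤ j ≤ 3 only):
  [2..2]={T1}  "a"  orig:{}
  [3..3]={T0}  "b"  orig:{}
  [2..3]={B}  "ab"

Original NTs in T[2,3] deriving "ab": ["B"]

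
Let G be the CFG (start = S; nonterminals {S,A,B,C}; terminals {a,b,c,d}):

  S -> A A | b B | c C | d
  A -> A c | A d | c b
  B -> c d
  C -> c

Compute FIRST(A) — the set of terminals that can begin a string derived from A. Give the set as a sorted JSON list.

Compute FIRST by fixpoint:
[1]
  A via A→c b: +{c}
  B via B→c d: +{c}
  C via C→c: +{c}
  S via S→A A: +{c}
  S via S→b B: +{b}
  S via S→d: +{d}
  S: {b,c,d}  A: {c}  B: {c}  C: {c}
[2] — fixpoint
  S: {b,c,d}  A: {c}  B: {c}  C: {c}

FIRST(A) = ["c"]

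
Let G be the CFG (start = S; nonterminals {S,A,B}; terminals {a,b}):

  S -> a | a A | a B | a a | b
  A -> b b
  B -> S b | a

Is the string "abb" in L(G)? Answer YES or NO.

CNF form of G:
  S -> T1 A | T1 B | T1 T1 | a | b
  A -> T0 T0
  B -> S T0 | a
  T0 -> b
  T1 -> a

CYK table (by increasing span):
  [0..0]={B,S,T1}  "a"  orig:{B,S}
  [1..1]={S,T0}  "b"  orig:{S}
  [2..2]={S,T0}  "b"  orig:{S}
  [0..1]={B}  "ab"
  [1..2]={A,B}  "bb"
  [0..2]={S}  "abb"

S ∈ T[0,2] ⇒ YES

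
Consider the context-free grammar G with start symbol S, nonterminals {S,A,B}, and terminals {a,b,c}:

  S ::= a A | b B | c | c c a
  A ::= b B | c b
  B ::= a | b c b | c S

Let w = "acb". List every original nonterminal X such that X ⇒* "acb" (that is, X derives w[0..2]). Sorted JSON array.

CNF form of G:
  S -> T0 B | T1 X4 | T2 A | c
  A -> T0 B | T1 T0
  B -> T0 X3 | T1 S | a
  T0 -> b
  T1 -> c
  T2 -> a
  X3 -> T1 T0
  X4 -> T1 T2

CYK table (by increasing span) (cells [i..j] with 0 ≤ i ≤ j ≤ 2 only):
  T[0,0] 'a' = {B,T2}  orig:{B}
  T[1,1] 'c' = {S,T1}  orig:{S}
  T[2,2] 'b' = {T0}  orig:{}
  T[0,1] 'ac' = ∅
  T[1,2] 'cb' = {A,X3}  orig:{A}
  T[0,2] 'acb' = {S}

Original NTs in T[0,2] deriving "acb": ["S"]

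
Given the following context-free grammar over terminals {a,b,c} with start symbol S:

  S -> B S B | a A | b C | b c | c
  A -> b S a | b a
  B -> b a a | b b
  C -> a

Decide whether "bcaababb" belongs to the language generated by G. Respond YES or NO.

Convert to CNF:
  S -> B X5 | T0 C | T0 T2 | T1 A | c
  A -> T0 T1 | T0 X3
  B -> T0 T0 | T0 X4
  C -> a
  T0 -> b
  T1 -> a
  T2 -> c
  X3 -> S T1
  X4 -> T1 T1
  X5 -> S B

CYK table (by increasing span):
  T[0,0] 'b' = {T0}  orig:{}
  T[1,1] 'c' = {S,T2}  orig:{S}
  T[2,2] 'a' = {C,T1}  orig:{C}
  T[3,3] 'a' = {C,T1}  orig:{C}
  T[4,4] 'b' = {T0}  orig:{}
  T[5,5] 'a' = {C,T1}  orig:{C}
  T[6,6] 'b' = {T0}  orig:{}
  T[7,7] 'b' = {T0}  orig:{}
  T[0,1] 'bc' = {S}
  T[1,2] 'ca' = {X3}  orig:{}
  T[2,3] 'aa' = {X4}  orig:{}
  T[3,4] 'ab' = ∅
  T[4,5] 'ba' = {A,S}
  T[5,6] 'ab' = ∅
  T[6,7] 'bb' = {B}
  T[0,2] 'bca' = {A,X3}  orig:{A}
  T[1,3] 'caa' = ∅
  T[2,4] 'aab' = ∅
  T[3,5] 'aba' = {S}
  T[4,6] 'bab' = ∅
  T[5,7] 'abb' = ∅
  T[0,3] 'bcaa' = ∅
  T[1,4] 'caab' = ∅
  T[2,5] 'aaba' = ∅
  T[3,6] 'abab' = ∅
  T[4,7] 'babb' = {X5}  orig:{}
  T[0,4] 'bcaab' = ∅
  T[1,5] 'caaba' = ∅
  T[2,6] 'aabab' = ∅
  T[3,7] 'ababb' = {X5}  orig:{}
  T[0,5] 'bcaaba' = ∅
  T[1,6] 'caabab' = ∅
  T[2,7] 'aababb' = ∅
  T[0,6] 'bcaabab' = ∅
  T[1,7] 'caababb' = ∅
  T[0,7] 'bcaababb' = ∅

S ∉ T[0,7] ⇒ NO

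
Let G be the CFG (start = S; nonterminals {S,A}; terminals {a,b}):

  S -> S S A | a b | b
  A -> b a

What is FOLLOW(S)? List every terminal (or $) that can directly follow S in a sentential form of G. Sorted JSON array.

FIRST iteration:
[1]
  A via A→b a: +{b}
  S via S→a b: +{a}
  S via S→b: +{b}
  FIRST(S)={a,b}  FIRST(A)={b}
[2] (stable)
  FIRST(S)={a,b}  FIRST(A)={b}

FOLLOW iteration:
seed FOLLOW(S) with $
round 1:
  S→S S A: FOLLOW(S) ⊇ FIRST(S) = {a,b}; new: +{a,b}
  S→S S A: FOLLOW(A) ⊇ FOLLOW(S) ⊇ {$,a,b}; new: +{$,a,b}
  S: {$,a,b}  A: {$,a,b}
round 2: (no change)
  S: {$,a,b}  A: {$,a,b}

FOLLOW(S) = ["$", "a", "b"]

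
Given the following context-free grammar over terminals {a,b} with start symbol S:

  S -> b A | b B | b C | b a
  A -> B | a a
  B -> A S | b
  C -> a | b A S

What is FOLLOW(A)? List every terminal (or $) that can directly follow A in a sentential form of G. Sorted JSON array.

FIRST iteration:
[1]
  A via A→a a: +{a}
  B via B→A S: +{a}
  B via B→b: +{b}
  C via C→a: +{a}
  C via C→b A S: +{b}
  S via S→b A: +{b}
  FIRST(S)={b}  FIRST(A)={a}  FIRST(B)={a,b}  FIRST(C)={a,b}
[2]
  A via A→B: +{b}
  FIRST(S)={b}  FIRST(A)={a,b}  FIRST(B)={a,b}  FIRST(C)={a,b}
[3] (stable)
  FIRST(S)={b}  FIRST(A)={a,b}  FIRST(B)={a,b}  FIRST(C)={a,b}

FOLLOW iteration:
initialize: $ ∈ FOLLOW(S)
iter 1:
  B→A S: FOLLOW(A) ⊇ FIRST(S) = {b}; new: +{b}
  S→b A: FOLLOW(A) ⊇ FOLLOW(S) ⊇ {$}; new: +{$}
  S→b B: FOLLOW(B) ⊇ FOLLOW(S) ⊇ {$}; new: +{$}
  S→b C: FOLLOW(C) ⊇ FOLLOW(S) ⊇ {$}; new: +{$}
  FOLLOW(S)={$}  FOLLOW(A)={$,b}  FOLLOW(B)={$}  FOLLOW(C)={$}
iter 2:
  A→B: FOLLOW(B) ⊇ FOLLOW(A) ⊇ {$,b}; new: +{b}
  B→A S: FOLLOW(S) ⊇ FOLLOW(B) ⊇ {$,b}; new: +{b}
  S→b C: FOLLOW(C) ⊇ FOLLOW(S) ⊇ {$,b}; new: +{b}
  FOLLOW(S)={$,b}  FOLLOW(A)={$,b}  FOLLOW(B)={$,b}  FOLLOW(C)={$,b}
iter 3: — fixpoint
  FOLLOW(S)={$,b}  FOLLOW(A)={$,b}  FOLLOW(B)={$,b}  FOLLOW(C)={$,b}

FOLLOW(A) = ["$", "b"]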